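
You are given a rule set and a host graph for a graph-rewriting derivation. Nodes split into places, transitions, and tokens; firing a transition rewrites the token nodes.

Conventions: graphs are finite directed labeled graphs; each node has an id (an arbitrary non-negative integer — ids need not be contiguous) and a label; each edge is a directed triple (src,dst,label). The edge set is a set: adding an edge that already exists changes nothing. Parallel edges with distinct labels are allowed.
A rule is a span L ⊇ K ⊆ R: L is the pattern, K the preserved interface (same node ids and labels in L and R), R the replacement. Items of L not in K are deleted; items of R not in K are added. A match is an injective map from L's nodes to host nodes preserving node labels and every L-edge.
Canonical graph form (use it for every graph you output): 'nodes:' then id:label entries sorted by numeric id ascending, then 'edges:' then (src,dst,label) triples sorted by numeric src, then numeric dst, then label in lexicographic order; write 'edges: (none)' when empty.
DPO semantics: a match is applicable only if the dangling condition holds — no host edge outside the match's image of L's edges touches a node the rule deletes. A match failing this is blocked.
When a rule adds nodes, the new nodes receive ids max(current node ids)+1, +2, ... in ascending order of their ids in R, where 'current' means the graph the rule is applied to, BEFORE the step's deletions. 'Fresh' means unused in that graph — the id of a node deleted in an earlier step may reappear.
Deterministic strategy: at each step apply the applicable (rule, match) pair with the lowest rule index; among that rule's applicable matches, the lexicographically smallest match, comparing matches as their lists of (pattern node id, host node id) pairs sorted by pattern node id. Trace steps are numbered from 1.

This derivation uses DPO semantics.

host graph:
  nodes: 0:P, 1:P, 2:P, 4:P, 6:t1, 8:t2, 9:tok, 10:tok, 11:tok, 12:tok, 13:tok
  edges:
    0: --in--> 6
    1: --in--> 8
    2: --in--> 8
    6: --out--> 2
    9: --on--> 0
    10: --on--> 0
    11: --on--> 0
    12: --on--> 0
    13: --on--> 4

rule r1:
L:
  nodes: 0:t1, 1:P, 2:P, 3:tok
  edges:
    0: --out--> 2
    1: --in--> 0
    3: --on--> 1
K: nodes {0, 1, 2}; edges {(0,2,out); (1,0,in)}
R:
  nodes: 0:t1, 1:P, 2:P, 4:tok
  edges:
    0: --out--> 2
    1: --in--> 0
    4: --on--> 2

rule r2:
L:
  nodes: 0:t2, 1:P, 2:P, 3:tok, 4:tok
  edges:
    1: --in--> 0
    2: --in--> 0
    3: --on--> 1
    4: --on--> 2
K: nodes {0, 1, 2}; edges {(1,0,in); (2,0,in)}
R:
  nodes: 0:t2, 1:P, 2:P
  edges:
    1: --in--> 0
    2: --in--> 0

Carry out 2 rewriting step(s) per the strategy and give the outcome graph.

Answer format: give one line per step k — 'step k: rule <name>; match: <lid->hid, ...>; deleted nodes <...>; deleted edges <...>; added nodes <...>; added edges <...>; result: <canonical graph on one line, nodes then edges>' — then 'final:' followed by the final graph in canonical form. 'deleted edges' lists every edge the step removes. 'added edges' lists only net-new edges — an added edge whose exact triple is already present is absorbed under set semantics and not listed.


step 1: rule r1; match: 0->6, 1->0, 2->2, 3->9; deleted nodes 9; deleted edges (9,0,on); added nodes 14; added edges (14,2,on); result: nodes: 0:P, 1:P, 2:P, 4:P, 6:t1, 8:t2, 10:tok, 11:tok, 12:tok, 13:tok, 14:tok edges: (0,6,in); (1,8,in); (2,8,in); (6,2,out); (10,0,on); (11,0,on); (12,0,on); (13,4,on); (14,2,on)
step 2: rule r1; match: 0->6, 1->0, 2->2, 3->10; deleted nodes 10; deleted edges (10,0,on); added nodes 15; added edges (15,2,on); result: nodes: 0:P, 1:P, 2:P, 4:P, 6:t1, 8:t2, 11:tok, 12:tok, 13:tok, 14:tok, 15:tok edges: (0,6,in); (1,8,in); (2,8,in); (6,2,out); (11,0,on); (12,0,on); (13,4,on); (14,2,on); (15,2,on)
final:
nodes: 0:P, 1:P, 2:P, 4:P, 6:t1, 8:t2, 11:tok, 12:tok, 13:tok, 14:tok, 15:tok
edges: (0,6,in); (1,8,in); (2,8,in); (6,2,out); (11,0,on); (12,0,on); (13,4,on); (14,2,on); (15,2,on)


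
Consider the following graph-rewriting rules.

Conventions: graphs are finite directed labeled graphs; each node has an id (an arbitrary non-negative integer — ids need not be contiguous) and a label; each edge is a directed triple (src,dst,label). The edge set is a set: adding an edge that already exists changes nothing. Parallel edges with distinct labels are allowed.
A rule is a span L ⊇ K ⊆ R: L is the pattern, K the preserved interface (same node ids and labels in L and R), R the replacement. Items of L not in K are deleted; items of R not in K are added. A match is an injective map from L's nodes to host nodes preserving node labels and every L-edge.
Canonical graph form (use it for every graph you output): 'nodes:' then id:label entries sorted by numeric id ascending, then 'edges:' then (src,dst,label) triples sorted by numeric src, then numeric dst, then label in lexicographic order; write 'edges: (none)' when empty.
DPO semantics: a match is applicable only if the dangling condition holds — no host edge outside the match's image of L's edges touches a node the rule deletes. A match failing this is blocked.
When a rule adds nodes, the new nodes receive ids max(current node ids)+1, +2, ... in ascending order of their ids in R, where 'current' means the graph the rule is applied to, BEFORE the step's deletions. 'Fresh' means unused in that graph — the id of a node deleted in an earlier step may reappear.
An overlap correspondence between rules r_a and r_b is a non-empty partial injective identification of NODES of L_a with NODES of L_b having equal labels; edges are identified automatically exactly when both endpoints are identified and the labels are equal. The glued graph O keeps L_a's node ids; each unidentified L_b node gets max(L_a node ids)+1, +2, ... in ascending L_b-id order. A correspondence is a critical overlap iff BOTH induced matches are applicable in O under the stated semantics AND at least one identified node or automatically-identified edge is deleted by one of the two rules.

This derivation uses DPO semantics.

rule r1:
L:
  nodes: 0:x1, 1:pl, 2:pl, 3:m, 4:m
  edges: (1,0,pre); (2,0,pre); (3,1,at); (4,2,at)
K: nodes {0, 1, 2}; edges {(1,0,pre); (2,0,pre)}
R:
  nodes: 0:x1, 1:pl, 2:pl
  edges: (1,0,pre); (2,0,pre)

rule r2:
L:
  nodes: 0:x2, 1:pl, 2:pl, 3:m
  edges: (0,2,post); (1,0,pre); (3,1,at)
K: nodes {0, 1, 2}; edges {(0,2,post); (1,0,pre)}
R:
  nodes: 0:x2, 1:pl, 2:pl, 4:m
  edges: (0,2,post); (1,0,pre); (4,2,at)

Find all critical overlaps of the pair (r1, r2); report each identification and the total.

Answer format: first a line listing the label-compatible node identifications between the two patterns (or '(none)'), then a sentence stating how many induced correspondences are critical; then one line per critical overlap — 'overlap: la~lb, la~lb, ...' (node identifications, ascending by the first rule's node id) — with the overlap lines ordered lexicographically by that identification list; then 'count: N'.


label-compatible node identifications between L(r1) and L(r2): 1~1, 1~2, 2~1, 2~2, 3~3, 4~3
4 of the induced correspondences are critical overlaps of r1 and r2.
overlap: 1~1, 2~2, 3~3
overlap: 1~1, 3~3
overlap: 1~2, 2~1, 4~3
overlap: 2~1, 4~3
count: 4


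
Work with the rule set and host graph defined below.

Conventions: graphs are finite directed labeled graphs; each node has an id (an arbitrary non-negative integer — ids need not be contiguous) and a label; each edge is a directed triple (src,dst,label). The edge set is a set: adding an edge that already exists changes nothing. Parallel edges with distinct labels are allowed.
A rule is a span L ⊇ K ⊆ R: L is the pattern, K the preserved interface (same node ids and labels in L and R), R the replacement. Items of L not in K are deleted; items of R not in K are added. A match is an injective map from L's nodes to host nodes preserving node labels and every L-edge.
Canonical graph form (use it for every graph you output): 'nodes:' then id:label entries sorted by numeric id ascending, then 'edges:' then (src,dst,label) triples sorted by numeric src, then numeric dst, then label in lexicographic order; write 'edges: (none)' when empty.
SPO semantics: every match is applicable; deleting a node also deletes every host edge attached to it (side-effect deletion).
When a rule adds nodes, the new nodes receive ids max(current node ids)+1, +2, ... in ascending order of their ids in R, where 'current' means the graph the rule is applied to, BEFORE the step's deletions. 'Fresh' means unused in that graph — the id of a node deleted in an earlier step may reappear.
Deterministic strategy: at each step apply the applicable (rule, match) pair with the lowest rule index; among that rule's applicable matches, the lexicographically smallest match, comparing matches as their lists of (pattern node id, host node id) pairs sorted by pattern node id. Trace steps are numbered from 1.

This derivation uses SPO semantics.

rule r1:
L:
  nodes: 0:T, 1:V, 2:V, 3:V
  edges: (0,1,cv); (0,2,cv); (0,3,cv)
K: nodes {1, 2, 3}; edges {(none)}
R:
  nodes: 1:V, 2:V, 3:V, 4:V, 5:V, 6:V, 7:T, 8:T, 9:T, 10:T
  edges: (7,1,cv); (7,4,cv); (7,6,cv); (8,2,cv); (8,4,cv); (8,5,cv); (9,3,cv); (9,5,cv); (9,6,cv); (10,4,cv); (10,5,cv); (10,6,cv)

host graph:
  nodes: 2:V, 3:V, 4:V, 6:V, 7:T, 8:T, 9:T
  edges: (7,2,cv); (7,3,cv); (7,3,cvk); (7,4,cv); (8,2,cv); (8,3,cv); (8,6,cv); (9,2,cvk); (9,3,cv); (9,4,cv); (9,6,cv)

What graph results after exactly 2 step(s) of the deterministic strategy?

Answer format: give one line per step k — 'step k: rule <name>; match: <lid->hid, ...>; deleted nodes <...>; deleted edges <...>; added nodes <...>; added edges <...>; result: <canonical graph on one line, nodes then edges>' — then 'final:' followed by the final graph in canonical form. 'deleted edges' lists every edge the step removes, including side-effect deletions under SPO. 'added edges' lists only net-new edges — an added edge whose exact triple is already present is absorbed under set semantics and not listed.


step 1: rule r1; match: 0->7, 1->2, 2->3, 3->4; deleted nodes 7; deleted edges (7,2,cv); (7,3,cv); (7,3,cvk); (7,4,cv); added nodes 10, 11, 12, 13, 14, 15, 16; added edges (13,2,cv); (13,10,cv); (13,12,cv); (14,3,cv); (14,10,cv); (14,11,cv); (15,4,cv); (15,11,cv); (15,12,cv); (16,10,cv); (16,11,cv); (16,12,cv); result: nodes: 2:V, 3:V, 4:V, 6:V, 8:T, 9:T, 10:V, 11:V, 12:V, 13:T, 14:T, 15:T, 16:T edges: (8,2,cv); (8,3,cv); (8,6,cv); (9,2,cvk); (9,3,cv); (9,4,cv); (9,6,cv); (13,2,cv); (13,10,cv); (13,12,cv); (14,3,cv); (14,10,cv); (14,11,cv); (15,4,cv); (15,11,cv); (15,12,cv); (16,10,cv); (16,11,cv); (16,12,cv)
step 2: rule r1; match: 0->8, 1->2, 2->3, 3->6; deleted nodes 8; deleted edges (8,2,cv); (8,3,cv); (8,6,cv); added nodes 17, 18, 19, 20, 21, 22, 23; added edges (20,2,cv); (20,17,cv); (20,19,cv); (21,3,cv); (21,17,cv); (21,18,cv); (22,6,cv); (22,18,cv); (22,19,cv); (23,17,cv); (23,18,cv); (23,19,cv); result: nodes: 2:V, 3:V, 4:V, 6:V, 9:T, 10:V, 11:V, 12:V, 13:T, 14:T, 15:T, 16:T, 17:V, 18:V, 19:V, 20:T, 21:T, 22:T, 23:T edges: (9,2,cvk); (9,3,cv); (9,4,cv); (9,6,cv); (13,2,cv); (13,10,cv); (13,12,cv); (14,3,cv); (14,10,cv); (14,11,cv); (15,4,cv); (15,11,cv); (15,12,cv); (16,10,cv); (16,11,cv); (16,12,cv); (20,2,cv); (20,17,cv); (20,19,cv); (21,3,cv); (21,17,cv); (21,18,cv); (22,6,cv); (22,18,cv); (22,19,cv); (23,17,cv); (23,18,cv); (23,19,cv)
final:
nodes: 2:V, 3:V, 4:V, 6:V, 9:T, 10:V, 11:V, 12:V, 13:T, 14:T, 15:T, 16:T, 17:V, 18:V, 19:V, 20:T, 21:T, 22:T, 23:T
edges: (9,2,cvk); (9,3,cv); (9,4,cv); (9,6,cv); (13,2,cv); (13,10,cv); (13,12,cv); (14,3,cv); (14,10,cv); (14,11,cv); (15,4,cv); (15,11,cv); (15,12,cv); (16,10,cv); (16,11,cv); (16,12,cv); (20,2,cv); (20,17,cv); (20,19,cv); (21,3,cv); (21,17,cv); (21,18,cv); (22,6,cv); (22,18,cv); (22,19,cv); (23,17,cv); (23,18,cv); (23,19,cv)


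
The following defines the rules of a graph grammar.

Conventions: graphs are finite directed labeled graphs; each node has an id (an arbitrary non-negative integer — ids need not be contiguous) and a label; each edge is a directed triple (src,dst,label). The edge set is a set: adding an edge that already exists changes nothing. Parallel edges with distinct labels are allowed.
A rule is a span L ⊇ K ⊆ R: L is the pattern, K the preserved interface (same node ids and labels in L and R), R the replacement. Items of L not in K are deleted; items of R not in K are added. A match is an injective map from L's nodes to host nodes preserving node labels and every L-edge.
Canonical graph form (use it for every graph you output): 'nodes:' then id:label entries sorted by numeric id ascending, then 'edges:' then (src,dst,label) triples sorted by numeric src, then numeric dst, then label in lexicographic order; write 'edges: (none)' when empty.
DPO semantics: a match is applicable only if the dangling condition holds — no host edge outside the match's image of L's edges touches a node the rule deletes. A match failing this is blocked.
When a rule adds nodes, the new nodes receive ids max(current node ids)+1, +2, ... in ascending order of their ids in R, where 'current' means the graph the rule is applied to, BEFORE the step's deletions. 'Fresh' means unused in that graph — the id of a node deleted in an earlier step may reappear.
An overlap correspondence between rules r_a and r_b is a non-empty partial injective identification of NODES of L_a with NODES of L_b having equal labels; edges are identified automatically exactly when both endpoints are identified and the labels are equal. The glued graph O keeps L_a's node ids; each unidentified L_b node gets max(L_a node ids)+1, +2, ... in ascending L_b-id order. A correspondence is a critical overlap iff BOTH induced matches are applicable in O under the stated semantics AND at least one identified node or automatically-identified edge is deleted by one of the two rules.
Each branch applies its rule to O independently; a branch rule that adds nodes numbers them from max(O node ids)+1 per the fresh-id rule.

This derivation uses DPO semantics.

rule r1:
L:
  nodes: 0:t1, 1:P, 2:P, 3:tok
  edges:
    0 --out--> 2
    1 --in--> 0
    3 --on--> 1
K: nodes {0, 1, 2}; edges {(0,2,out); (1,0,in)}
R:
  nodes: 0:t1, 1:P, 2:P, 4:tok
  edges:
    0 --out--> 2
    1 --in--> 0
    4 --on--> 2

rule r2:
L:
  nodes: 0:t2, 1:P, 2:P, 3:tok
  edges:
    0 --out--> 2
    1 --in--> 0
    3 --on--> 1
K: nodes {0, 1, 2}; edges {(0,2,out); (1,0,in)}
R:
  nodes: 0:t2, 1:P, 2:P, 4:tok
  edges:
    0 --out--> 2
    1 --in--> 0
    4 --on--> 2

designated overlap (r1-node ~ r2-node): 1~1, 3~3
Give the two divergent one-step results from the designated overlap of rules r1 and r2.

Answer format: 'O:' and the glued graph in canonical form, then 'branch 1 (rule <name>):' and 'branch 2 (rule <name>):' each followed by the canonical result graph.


O:
nodes: 0:t1, 1:P, 2:P, 3:tok, 4:t2, 5:P
edges: (0,2,out); (1,0,in); (1,4,in); (3,1,on); (4,5,out)
branch 1 (rule r1):
nodes: 0:t1, 1:P, 2:P, 4:t2, 5:P, 6:tok
edges: (0,2,out); (1,0,in); (1,4,in); (4,5,out); (6,2,on)
branch 2 (rule r2):
nodes: 0:t1, 1:P, 2:P, 4:t2, 5:P, 6:tok
edges: (0,2,out); (1,0,in); (1,4,in); (4,5,out); (6,5,on)


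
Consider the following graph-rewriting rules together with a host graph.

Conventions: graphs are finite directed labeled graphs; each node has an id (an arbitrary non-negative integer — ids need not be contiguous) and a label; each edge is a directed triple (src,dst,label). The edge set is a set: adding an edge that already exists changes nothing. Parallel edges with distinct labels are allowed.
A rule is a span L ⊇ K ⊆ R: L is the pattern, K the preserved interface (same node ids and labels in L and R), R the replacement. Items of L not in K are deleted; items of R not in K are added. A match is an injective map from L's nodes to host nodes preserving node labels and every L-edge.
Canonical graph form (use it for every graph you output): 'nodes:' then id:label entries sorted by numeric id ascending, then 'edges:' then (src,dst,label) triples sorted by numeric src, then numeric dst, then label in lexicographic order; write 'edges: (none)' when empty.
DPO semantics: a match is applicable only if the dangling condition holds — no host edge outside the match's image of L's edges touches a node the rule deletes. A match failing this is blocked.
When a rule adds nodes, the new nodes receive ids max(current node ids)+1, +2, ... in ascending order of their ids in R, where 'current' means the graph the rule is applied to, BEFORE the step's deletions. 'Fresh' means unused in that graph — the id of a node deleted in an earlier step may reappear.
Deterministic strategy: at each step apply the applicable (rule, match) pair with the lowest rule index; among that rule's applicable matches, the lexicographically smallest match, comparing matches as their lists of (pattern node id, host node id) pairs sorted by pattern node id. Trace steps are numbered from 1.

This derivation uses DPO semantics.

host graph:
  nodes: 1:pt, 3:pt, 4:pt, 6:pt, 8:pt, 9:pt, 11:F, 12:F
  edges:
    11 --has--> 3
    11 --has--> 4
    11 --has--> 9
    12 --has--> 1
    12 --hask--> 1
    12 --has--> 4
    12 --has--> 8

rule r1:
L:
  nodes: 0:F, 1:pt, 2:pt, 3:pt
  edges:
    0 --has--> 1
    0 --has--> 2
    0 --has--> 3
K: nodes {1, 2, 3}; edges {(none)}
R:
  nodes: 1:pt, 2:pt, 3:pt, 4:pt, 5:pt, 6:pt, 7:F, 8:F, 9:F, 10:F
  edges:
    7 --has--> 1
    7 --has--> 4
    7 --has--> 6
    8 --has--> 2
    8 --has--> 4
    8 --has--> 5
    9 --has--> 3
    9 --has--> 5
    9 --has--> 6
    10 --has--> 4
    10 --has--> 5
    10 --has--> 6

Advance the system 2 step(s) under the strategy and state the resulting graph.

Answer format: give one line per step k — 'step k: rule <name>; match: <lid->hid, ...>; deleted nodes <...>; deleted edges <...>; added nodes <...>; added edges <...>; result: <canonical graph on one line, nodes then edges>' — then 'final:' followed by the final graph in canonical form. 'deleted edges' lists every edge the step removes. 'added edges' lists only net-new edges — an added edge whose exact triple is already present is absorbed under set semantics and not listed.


step 1: rule r1; match: 0->11, 1->3, 2->4, 3->9; deleted nodes 11; deleted edges (11,3,has); (11,4,has); (11,9,has); added nodes 13, 14, 15, 16, 17, 18, 19; added edges (16,3,has); (16,13,has); (16,15,has); (17,4,has); (17,13,has); (17,14,has); (18,9,has); (18,14,has); (18,15,has); (19,13,has); (19,14,has); (19,15,has); result: nodes: 1:pt, 3:pt, 4:pt, 6:pt, 8:pt, 9:pt, 12:F, 13:pt, 14:pt, 15:pt, 16:F, 17:F, 18:F, 19:F edges: (12,1,has); (12,1,hask); (12,4,has); (12,8,has); (16,3,has); (16,13,has); (16,15,has); (17,4,has); (17,13,has); (17,14,has); (18,9,has); (18,14,has); (18,15,has); (19,13,has); (19,14,has); (19,15,has)
step 2: rule r1; match: 0->16, 1->3, 2->13, 3->15; deleted nodes 16; deleted edges (16,3,has); (16,13,has); (16,15,has); added nodes 20, 21, 22, 23, 24, 25, 26; added edges (23,3,has); (23,20,has); (23,22,has); (24,13,has); (24,20,has); (24,21,has); (25,15,has); (25,21,has); (25,22,has); (26,20,has); (26,21,has); (26,22,has); result: nodes: 1:pt, 3:pt, 4:pt, 6:pt, 8:pt, 9:pt, 12:F, 13:pt, 14:pt, 15:pt, 17:F, 18:F, 19:F, 20:pt, 21:pt, 22:pt, 23:F, 24:F, 25:F, 26:F edges: (12,1,has); (12,1,hask); (12,4,has); (12,8,has); (17,4,has); (17,13,has); (17,14,has); (18,9,has); (18,14,has); (18,15,has); (19,13,has); (19,14,has); (19,15,has); (23,3,has); (23,20,has); (23,22,has); (24,13,has); (24,20,has); (24,21,has); (25,15,has); (25,21,has); (25,22,has); (26,20,has); (26,21,has); (26,22,has)
final:
nodes: 1:pt, 3:pt, 4:pt, 6:pt, 8:pt, 9:pt, 12:F, 13:pt, 14:pt, 15:pt, 17:F, 18:F, 19:F, 20:pt, 21:pt, 22:pt, 23:F, 24:F, 25:F, 26:F
edges: (12,1,has); (12,1,hask); (12,4,has); (12,8,has); (17,4,has); (17,13,has); (17,14,has); (18,9,has); (18,14,has); (18,15,has); (19,13,has); (19,14,has); (19,15,has); (23,3,has); (23,20,has); (23,22,has); (24,13,has); (24,20,has); (24,21,has); (25,15,has); (25,21,has); (25,22,has); (26,20,has); (26,21,has); (26,22,has)


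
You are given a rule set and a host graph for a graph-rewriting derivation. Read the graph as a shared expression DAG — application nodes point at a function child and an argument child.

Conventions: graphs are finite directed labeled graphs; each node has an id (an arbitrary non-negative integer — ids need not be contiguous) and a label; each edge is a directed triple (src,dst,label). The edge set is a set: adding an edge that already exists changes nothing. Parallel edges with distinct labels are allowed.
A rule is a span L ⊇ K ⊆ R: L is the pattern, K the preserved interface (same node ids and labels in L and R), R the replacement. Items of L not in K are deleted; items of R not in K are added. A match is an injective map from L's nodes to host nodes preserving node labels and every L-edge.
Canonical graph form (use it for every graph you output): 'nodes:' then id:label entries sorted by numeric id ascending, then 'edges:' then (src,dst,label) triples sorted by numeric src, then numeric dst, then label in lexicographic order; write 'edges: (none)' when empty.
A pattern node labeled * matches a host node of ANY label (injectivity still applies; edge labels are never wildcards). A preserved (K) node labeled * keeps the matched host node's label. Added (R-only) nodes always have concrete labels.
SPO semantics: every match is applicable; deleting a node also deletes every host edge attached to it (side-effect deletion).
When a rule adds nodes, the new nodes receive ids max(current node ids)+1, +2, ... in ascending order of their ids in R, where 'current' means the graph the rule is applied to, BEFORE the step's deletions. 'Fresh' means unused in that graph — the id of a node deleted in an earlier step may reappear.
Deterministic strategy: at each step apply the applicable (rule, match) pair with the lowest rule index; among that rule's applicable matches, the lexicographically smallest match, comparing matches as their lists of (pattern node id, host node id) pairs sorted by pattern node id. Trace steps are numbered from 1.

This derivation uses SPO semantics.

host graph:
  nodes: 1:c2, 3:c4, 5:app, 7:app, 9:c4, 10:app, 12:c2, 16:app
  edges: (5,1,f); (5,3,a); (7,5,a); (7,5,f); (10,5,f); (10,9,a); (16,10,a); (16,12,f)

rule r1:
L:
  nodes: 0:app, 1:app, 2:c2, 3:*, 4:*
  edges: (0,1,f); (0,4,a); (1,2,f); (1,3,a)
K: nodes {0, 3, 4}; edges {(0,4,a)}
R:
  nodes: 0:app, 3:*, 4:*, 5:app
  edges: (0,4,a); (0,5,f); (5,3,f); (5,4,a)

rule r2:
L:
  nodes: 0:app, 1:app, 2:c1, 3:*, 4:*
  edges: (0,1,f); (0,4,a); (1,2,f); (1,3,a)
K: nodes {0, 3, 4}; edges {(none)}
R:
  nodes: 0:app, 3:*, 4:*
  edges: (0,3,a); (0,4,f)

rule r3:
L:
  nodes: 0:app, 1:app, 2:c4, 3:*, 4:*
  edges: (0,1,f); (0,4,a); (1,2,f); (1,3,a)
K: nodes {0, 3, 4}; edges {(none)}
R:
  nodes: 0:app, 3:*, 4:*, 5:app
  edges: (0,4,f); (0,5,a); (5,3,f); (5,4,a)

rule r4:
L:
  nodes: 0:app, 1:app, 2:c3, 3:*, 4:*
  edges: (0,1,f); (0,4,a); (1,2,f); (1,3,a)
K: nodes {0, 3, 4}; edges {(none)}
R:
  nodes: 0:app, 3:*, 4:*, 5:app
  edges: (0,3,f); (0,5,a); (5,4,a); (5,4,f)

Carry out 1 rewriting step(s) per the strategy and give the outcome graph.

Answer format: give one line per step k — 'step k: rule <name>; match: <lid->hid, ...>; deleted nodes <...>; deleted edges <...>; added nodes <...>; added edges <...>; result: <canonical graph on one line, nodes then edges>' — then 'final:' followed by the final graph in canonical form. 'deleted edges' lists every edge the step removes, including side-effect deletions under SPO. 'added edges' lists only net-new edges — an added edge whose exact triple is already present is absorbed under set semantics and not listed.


step 1: rule r1; match: 0->10, 1->5, 2->1, 3->3, 4->9; deleted nodes 1, 5; deleted edges (5,1,f); (5,3,a); (7,5,a); (7,5,f); (10,5,f); added nodes 17; added edges (10,17,f); (17,3,f); (17,9,a); result: nodes: 3:c4, 7:app, 9:c4, 10:app, 12:c2, 16:app, 17:app edges: (10,9,a); (10,17,f); (16,10,a); (16,12,f); (17,3,f); (17,9,a)
final:
nodes: 3:c4, 7:app, 9:c4, 10:app, 12:c2, 16:app, 17:app
edges: (10,9,a); (10,17,f); (16,10,a); (16,12,f); (17,3,f); (17,9,a)


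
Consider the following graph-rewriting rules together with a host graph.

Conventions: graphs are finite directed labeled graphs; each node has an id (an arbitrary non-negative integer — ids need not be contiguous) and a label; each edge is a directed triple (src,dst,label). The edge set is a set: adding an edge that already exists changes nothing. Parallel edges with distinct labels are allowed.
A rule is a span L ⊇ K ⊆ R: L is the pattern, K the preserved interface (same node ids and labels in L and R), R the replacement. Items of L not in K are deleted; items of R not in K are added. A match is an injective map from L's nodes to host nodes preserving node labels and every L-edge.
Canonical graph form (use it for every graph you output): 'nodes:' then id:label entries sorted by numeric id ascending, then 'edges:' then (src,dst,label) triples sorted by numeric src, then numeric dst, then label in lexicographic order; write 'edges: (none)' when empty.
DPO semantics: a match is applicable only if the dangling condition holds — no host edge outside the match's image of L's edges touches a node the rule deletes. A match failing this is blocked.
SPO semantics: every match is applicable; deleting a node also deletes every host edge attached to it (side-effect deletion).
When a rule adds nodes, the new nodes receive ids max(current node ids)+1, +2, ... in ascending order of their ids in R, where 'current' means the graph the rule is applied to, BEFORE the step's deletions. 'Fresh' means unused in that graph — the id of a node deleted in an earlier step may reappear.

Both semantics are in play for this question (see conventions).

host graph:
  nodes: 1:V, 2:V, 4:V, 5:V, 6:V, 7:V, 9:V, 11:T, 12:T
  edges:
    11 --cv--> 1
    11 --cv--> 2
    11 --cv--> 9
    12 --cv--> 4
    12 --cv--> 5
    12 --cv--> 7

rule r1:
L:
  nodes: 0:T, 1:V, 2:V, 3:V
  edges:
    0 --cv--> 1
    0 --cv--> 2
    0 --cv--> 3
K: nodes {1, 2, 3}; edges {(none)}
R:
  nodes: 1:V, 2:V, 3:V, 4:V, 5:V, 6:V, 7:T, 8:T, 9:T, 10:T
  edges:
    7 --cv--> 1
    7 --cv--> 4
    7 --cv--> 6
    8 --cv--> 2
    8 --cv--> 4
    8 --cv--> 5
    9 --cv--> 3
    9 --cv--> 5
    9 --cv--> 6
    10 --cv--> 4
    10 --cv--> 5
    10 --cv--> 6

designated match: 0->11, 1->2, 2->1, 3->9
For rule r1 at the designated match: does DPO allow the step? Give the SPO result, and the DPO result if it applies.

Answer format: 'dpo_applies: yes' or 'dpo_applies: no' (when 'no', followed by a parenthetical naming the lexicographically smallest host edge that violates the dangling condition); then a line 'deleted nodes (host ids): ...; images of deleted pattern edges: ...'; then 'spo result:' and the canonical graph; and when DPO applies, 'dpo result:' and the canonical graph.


dpo_applies: yes
deleted nodes (host ids): 11; images of deleted pattern edges: (11,1,cv); (11,2,cv); (11,9,cv)
spo result:
nodes: 1:V, 2:V, 4:V, 5:V, 6:V, 7:V, 9:V, 12:T, 13:V, 14:V, 15:V, 16:T, 17:T, 18:T, 19:T
edges: (12,4,cv); (12,5,cv); (12,7,cv); (16,2,cv); (16,13,cv); (16,15,cv); (17,1,cv); (17,13,cv); (17,14,cv); (18,9,cv); (18,14,cv); (18,15,cv); (19,13,cv); (19,14,cv); (19,15,cv)
dpo result:
nodes: 1:V, 2:V, 4:V, 5:V, 6:V, 7:V, 9:V, 12:T, 13:V, 14:V, 15:V, 16:T, 17:T, 18:T, 19:T
edges: (12,4,cv); (12,5,cv); (12,7,cv); (16,2,cv); (16,13,cv); (16,15,cv); (17,1,cv); (17,13,cv); (17,14,cv); (18,9,cv); (18,14,cv); (18,15,cv); (19,13,cv); (19,14,cv); (19,15,cv)


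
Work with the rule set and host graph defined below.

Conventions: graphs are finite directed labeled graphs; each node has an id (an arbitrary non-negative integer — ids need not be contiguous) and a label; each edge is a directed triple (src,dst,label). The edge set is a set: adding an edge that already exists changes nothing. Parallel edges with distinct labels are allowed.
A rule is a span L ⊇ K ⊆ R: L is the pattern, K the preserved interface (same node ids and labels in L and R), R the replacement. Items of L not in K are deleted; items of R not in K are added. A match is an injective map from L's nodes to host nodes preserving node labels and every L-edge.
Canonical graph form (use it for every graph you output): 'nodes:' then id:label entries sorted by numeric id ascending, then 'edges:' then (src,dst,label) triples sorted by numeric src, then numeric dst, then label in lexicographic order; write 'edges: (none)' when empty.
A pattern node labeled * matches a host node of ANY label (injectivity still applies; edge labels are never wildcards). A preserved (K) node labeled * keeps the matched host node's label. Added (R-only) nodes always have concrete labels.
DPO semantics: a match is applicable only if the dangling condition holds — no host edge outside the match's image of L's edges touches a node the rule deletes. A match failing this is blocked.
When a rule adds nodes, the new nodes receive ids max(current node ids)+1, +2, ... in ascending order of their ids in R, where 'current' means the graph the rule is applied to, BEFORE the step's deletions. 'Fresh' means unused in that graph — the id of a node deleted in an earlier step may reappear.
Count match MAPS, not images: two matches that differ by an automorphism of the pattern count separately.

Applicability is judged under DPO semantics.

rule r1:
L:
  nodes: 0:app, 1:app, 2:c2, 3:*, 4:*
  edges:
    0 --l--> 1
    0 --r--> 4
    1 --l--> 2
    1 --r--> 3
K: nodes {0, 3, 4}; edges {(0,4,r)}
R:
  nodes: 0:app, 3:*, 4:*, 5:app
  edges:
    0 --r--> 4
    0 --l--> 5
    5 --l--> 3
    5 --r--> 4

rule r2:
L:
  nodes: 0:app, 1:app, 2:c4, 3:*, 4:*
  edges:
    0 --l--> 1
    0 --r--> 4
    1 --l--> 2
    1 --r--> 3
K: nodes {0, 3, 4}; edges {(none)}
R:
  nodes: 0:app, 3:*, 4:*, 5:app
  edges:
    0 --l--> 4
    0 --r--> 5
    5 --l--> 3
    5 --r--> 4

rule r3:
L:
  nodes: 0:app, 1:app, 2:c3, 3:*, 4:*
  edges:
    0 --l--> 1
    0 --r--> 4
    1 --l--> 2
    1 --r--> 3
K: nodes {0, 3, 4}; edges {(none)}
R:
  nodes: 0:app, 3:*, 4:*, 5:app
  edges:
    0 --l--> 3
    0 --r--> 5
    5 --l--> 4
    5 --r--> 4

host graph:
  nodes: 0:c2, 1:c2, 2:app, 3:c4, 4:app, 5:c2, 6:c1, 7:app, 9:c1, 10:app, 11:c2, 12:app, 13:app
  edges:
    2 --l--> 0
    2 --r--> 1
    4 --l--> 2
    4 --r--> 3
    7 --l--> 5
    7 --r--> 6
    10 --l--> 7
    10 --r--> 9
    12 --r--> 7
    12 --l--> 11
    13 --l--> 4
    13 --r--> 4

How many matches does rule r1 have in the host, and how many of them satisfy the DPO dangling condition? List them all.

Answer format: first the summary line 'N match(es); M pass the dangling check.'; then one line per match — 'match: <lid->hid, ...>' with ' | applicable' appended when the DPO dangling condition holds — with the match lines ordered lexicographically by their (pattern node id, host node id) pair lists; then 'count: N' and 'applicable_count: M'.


2 match(es); 1 pass the dangling check.
match: 0->4, 1->2, 2->0, 3->1, 4->3 | applicable
match: 0->10, 1->7, 2->5, 3->6, 4->9
count: 2
applicable_count: 1


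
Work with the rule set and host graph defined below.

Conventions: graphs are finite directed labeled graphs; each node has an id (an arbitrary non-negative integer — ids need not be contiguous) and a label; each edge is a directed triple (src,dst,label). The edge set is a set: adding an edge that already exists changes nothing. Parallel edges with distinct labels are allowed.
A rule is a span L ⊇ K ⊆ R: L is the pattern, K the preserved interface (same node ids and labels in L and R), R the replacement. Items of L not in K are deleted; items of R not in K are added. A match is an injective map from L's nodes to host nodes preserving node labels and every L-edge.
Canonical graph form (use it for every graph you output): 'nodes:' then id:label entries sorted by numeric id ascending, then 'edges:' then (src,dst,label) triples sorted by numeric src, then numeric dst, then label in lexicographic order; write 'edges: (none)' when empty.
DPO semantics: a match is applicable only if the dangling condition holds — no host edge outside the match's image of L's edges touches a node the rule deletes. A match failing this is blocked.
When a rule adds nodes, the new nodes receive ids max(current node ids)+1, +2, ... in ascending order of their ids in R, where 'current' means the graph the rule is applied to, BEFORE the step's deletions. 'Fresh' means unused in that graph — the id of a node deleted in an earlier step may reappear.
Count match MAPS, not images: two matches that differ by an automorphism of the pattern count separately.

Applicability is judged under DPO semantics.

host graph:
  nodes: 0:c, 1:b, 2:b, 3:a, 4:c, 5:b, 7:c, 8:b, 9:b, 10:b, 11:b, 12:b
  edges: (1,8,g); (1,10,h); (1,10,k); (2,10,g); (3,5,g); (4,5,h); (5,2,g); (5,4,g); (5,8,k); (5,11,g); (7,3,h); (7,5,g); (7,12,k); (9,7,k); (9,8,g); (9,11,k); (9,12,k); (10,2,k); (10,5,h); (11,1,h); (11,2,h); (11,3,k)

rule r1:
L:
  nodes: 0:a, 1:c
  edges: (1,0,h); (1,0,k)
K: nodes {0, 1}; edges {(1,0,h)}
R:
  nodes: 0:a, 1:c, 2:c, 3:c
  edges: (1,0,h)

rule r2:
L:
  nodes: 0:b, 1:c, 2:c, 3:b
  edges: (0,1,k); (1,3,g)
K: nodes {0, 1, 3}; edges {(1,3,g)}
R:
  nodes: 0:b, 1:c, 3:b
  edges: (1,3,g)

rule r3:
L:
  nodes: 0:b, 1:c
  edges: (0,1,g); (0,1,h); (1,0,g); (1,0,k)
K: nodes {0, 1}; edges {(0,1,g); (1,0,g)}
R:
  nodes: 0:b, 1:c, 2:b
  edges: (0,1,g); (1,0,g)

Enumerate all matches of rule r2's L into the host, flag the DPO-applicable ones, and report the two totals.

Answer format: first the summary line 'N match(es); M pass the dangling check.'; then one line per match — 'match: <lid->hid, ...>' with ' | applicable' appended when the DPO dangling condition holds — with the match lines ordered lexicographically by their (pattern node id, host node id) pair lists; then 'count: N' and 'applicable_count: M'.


2 match(es); 1 pass the dangling check.
match: 0->9, 1->7, 2->0, 3->5 | applicable
match: 0->9, 1->7, 2->4, 3->5
count: 2
applicable_count: 1


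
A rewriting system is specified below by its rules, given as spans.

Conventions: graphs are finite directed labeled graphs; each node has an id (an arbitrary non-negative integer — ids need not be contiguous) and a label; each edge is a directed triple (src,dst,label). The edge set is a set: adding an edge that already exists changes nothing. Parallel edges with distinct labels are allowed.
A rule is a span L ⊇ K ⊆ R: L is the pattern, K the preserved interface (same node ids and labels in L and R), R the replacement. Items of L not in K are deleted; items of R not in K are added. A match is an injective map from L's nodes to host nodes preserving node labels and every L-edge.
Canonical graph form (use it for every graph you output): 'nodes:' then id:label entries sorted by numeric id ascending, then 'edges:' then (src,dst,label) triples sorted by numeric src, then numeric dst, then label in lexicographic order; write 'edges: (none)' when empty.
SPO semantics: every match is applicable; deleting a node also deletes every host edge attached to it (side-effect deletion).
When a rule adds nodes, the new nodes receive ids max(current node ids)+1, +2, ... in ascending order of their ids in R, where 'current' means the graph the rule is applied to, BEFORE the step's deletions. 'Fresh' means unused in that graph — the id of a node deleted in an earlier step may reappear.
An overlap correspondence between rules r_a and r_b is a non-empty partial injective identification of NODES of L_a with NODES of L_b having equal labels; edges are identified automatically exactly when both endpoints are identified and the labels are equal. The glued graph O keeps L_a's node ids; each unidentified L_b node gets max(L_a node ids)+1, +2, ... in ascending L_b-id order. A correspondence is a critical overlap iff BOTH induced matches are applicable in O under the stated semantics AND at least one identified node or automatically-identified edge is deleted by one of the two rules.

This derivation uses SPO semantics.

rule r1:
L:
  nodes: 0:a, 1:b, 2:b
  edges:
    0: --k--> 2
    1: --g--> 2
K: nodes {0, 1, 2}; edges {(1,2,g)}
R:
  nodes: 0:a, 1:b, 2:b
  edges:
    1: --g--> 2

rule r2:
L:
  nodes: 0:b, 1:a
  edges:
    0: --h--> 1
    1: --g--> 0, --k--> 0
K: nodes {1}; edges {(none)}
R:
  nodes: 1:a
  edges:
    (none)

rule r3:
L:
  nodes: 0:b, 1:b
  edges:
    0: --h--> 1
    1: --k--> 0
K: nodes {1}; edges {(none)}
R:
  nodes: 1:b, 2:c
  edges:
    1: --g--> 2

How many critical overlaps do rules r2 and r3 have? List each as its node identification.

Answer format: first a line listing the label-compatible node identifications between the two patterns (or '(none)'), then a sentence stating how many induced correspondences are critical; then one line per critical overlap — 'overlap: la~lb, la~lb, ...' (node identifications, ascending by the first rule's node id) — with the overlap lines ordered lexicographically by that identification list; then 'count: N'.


label-compatible node identifications between L(r2) and L(r3): 0~0, 0~1
2 of the induced correspondences are critical overlaps of r2 and r3.
overlap: 0~0
overlap: 0~1
count: 2


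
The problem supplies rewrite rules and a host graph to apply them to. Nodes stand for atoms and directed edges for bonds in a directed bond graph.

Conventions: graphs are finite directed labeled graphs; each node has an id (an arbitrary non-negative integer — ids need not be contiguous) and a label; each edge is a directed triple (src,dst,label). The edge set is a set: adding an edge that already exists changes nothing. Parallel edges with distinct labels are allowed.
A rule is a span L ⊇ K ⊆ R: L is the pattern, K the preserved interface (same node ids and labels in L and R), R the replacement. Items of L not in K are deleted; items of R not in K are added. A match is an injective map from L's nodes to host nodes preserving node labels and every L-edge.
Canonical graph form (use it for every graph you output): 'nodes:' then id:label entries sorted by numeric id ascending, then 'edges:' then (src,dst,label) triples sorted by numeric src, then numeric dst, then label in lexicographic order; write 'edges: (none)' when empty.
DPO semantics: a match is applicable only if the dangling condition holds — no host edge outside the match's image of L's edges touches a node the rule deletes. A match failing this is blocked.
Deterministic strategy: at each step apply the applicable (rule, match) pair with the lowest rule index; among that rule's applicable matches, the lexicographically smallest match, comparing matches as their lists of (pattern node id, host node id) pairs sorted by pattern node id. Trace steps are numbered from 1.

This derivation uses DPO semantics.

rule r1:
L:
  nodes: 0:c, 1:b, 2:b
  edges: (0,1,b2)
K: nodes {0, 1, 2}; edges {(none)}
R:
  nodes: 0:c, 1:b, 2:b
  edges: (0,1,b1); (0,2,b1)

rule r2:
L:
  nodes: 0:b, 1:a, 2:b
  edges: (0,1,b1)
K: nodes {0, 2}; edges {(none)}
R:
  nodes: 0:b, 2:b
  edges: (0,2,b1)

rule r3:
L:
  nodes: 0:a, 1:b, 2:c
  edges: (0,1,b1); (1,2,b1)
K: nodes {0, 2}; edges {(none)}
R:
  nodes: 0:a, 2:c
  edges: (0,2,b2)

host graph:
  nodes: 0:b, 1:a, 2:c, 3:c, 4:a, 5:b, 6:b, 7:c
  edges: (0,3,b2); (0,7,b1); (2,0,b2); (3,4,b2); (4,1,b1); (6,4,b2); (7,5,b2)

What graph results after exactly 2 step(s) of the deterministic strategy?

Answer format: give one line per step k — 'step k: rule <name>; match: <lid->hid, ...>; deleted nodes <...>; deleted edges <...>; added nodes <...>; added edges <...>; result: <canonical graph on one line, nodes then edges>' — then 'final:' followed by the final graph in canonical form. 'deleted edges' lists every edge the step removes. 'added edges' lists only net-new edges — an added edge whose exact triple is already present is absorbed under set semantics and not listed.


step 1: rule r1; match: 0->2, 1->0, 2->5; deleted nodes (none); deleted edges (2,0,b2); added nodes (none); added edges (2,0,b1); (2,5,b1); result: nodes: 0:b, 1:a, 2:c, 3:c, 4:a, 5:b, 6:b, 7:c edges: (0,3,b2); (0,7,b1); (2,0,b1); (2,5,b1); (3,4,b2); (4,1,b1); (6,4,b2); (7,5,b2)
step 2: rule r1; match: 0->7, 1->5, 2->0; deleted nodes (none); deleted edges (7,5,b2); added nodes (none); added edges (7,0,b1); (7,5,b1); result: nodes: 0:b, 1:a, 2:c, 3:c, 4:a, 5:b, 6:b, 7:c edges: (0,3,b2); (0,7,b1); (2,0,b1); (2,5,b1); (3,4,b2); (4,1,b1); (6,4,b2); (7,0,b1); (7,5,b1)
final:
nodes: 0:b, 1:a, 2:c, 3:c, 4:a, 5:b, 6:b, 7:c
edges: (0,3,b2); (0,7,b1); (2,0,b1); (2,5,b1); (3,4,b2); (4,1,b1); (6,4,b2); (7,0,b1); (7,5,b1)
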